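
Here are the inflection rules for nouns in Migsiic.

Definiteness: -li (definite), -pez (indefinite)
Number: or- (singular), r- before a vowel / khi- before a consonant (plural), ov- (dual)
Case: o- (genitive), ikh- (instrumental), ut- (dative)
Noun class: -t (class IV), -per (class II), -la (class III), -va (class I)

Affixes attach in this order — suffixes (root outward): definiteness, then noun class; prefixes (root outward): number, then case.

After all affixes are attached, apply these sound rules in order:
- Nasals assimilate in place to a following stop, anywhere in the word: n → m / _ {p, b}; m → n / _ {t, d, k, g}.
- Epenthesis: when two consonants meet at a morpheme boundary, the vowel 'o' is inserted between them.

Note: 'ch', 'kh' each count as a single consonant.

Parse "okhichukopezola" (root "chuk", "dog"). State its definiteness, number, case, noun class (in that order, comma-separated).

Segment: o-khi-chuk-pez-la.
definiteness: -pez → indefinite.
number: r/khi- → plural.
case: o- → genitive.
noun class: -la → class III.

indefinite, plural, genitive, class III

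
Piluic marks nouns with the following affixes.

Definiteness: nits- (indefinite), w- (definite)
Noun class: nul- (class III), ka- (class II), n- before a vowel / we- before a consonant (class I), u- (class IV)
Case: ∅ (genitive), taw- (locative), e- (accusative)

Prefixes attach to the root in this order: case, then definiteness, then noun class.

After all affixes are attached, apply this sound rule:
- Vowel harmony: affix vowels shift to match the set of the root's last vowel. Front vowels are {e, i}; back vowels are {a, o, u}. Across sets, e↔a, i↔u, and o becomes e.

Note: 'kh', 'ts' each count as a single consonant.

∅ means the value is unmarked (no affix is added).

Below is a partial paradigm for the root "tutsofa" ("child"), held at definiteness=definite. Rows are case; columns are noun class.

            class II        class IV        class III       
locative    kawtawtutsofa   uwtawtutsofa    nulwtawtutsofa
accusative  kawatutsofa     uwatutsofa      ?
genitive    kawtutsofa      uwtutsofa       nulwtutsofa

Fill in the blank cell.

Attach case accusative e- → etutsofa.
Attach definiteness definite w- → wetutsofa.
Attach noun class class III nul- → nulwetutsofa.
Apply vowel harmony: nulwetutsofa → nulwatutsofa.

nulwatutsofa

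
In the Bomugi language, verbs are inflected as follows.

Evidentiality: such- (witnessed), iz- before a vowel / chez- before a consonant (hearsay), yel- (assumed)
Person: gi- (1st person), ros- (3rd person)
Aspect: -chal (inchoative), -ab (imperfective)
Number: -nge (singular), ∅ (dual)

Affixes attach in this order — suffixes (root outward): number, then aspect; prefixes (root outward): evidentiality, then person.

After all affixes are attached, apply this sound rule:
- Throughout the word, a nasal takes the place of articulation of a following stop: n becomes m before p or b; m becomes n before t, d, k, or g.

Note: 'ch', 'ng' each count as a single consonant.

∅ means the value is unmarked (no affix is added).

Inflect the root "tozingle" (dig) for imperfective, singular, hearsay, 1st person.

Attach number singular -nge → tozinglenge.
Attach evidentiality hearsay chez- (before consonant 't') → cheztozinglenge.
Attach aspect imperfective -ab → cheztozinglengeab.
Attach person 1st person gi- → gicheztozinglengeab.
Nasal assimilation: no change.

gicheztozinglengeab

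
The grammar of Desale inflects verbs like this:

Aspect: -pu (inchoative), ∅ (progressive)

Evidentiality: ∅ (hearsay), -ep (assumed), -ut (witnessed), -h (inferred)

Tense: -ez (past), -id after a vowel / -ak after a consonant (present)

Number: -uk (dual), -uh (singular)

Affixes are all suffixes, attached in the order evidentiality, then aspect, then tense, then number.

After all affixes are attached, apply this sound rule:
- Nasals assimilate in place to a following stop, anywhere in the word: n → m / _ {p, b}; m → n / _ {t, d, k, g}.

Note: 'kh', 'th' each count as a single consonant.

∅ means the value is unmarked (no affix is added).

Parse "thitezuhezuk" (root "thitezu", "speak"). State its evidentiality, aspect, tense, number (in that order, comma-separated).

inferred, progressive, past, dual

Segment: thitezu-h-ez-uk.
evidentiality: -h → inferred.
aspect: ∅ → progressive.
tense: -ez → past.
number: -uk → dual.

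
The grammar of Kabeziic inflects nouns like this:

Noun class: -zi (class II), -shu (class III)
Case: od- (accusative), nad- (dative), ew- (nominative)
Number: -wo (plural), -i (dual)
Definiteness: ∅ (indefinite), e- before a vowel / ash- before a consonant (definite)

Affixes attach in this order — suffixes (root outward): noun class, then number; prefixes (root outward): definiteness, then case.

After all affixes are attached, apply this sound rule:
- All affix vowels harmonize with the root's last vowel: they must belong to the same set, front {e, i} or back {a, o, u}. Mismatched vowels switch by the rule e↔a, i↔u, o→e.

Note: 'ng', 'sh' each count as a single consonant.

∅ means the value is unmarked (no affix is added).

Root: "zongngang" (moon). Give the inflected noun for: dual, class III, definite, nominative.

Attach noun class class III -shu → zongngangshu.
Attach definiteness definite ash- (before consonant 'z') → ashzongngangshu.
Attach number dual -i → ashzongngangshui.
Attach case nominative ew- → ewashzongngangshui.
Apply vowel harmony: ewashzongngangshui → awashzongngangshuu.

awashzongngangshuu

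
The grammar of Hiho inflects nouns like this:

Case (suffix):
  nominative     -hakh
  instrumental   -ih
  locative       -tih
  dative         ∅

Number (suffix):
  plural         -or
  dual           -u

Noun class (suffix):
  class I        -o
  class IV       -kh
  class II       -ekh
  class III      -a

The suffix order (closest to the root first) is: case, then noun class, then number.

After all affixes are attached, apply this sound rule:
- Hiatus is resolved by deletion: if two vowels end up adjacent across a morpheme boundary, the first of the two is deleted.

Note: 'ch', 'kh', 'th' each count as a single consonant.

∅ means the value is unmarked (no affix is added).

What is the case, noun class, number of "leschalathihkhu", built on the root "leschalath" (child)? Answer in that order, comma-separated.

Segment: leschalath-ih-kh-u.
case: -ih → instrumental.
noun class: -kh → class IV.
number: -u → dual.

instrumental, class IV, dual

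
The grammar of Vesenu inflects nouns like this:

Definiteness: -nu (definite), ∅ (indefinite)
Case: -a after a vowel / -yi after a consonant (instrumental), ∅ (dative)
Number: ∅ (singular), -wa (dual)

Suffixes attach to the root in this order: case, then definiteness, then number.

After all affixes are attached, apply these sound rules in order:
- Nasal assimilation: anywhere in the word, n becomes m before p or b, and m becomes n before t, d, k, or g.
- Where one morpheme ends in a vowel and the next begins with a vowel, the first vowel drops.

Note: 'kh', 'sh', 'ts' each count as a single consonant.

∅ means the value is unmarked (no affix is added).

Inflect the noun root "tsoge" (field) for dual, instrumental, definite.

tsoganuwa

Attach case instrumental -a (after vowel 'e') → tsogea.
Attach definiteness definite -nu → tsogeanu.
Attach number dual -wa → tsogeanuwa.
Nasal assimilation: no change.
Apply vowel deletion: tsogeanuwa → tsoganuwa.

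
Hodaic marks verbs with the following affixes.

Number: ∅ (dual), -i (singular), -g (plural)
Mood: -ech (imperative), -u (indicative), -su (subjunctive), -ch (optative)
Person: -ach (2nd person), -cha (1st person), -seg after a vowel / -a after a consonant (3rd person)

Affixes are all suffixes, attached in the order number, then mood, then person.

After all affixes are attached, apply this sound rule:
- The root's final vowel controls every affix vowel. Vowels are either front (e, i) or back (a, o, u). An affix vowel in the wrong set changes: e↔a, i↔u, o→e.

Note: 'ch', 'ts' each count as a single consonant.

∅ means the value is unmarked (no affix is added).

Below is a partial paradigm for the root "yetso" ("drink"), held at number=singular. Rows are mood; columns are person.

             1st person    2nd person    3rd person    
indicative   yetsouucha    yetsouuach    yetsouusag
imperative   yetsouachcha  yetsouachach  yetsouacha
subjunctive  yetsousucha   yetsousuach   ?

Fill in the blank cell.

Attach number singular -i → yetsoi.
Attach mood subjunctive -su → yetsoisu.
Attach person 3rd person -seg (after vowel 'u') → yetsoisuseg.
Apply vowel harmony: yetsoisuseg → yetsoususag.

yetsoususag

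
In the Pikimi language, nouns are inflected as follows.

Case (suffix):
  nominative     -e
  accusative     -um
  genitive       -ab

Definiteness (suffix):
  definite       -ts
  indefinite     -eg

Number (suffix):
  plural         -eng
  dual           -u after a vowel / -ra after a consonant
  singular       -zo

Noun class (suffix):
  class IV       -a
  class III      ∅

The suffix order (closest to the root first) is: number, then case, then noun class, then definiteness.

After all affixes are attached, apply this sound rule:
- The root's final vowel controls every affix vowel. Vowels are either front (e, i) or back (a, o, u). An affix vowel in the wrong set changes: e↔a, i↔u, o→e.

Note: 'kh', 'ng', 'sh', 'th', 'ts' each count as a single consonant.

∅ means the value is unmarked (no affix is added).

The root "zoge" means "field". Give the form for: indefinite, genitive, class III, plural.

zogeengebeg

Attach number plural -eng → zogeeng.
Attach case genitive -ab → zogeengab.
noun class = class III: zero marking, form stays zogeengab.
Attach definiteness indefinite -eg → zogeengabeg.
Apply vowel harmony: zogeengabeg → zogeengebeg.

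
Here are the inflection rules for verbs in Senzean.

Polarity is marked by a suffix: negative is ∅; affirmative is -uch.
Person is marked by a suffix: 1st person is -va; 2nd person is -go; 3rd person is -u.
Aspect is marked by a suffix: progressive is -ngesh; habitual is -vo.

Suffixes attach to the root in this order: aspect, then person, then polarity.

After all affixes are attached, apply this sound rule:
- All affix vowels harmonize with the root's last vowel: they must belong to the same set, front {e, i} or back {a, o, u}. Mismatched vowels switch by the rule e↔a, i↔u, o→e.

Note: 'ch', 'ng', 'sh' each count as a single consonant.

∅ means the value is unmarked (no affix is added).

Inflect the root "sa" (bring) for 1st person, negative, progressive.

Attach aspect progressive -ngesh → sangesh.
Attach person 1st person -va → sangeshva.
polarity = negative: zero marking, form stays sangeshva.
Apply vowel harmony: sangeshva → sangashva.

sangashva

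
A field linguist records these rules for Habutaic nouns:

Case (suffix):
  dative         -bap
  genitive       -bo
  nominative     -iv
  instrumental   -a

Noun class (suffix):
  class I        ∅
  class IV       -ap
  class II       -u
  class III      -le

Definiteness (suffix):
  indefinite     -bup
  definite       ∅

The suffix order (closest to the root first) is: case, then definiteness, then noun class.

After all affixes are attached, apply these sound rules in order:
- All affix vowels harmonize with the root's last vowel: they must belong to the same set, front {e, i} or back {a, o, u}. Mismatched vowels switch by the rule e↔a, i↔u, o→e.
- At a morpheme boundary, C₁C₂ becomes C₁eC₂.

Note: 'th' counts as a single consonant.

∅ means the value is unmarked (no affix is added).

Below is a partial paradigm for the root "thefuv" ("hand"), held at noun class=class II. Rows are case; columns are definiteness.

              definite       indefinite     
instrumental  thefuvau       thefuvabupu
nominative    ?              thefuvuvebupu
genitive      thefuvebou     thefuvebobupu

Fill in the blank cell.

thefuvuvu

Attach case nominative -iv → thefuviv.
definiteness = definite: zero marking, form stays thefuviv.
Attach noun class class II -u → thefuvivu.
Apply vowel harmony: thefuvivu → thefuvuvu.
Epenthesis: no change.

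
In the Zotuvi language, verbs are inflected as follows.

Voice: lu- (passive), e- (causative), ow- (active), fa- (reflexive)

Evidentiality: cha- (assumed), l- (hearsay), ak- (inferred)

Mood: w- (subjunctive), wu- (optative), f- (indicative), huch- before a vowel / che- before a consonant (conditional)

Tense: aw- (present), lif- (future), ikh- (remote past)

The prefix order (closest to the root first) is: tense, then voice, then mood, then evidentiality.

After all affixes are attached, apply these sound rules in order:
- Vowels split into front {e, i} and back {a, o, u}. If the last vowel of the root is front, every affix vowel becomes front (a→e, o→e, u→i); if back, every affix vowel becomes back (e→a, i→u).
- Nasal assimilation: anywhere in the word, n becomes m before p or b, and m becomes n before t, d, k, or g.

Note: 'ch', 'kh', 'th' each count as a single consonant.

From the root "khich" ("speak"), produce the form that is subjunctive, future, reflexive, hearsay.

Attach tense future lif- → lifkhich.
Attach voice reflexive fa- → falifkhich.
Attach mood subjunctive w- → wfalifkhich.
Attach evidentiality hearsay l- → lwfalifkhich.
Apply vowel harmony: lwfalifkhich → lwfelifkhich.
Nasal assimilation: no change.

lwfelifkhich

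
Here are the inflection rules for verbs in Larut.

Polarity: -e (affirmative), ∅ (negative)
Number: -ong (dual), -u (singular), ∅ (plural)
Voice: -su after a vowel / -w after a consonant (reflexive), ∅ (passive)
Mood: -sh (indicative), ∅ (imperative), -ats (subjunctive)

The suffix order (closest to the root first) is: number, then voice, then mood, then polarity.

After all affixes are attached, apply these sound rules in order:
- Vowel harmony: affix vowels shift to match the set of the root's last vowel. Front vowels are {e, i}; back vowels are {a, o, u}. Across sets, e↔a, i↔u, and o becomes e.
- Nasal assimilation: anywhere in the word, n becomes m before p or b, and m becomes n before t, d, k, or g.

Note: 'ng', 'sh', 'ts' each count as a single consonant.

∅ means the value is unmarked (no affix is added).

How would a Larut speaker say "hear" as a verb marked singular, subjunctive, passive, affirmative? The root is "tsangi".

Attach number singular -u → tsangiu.
voice = passive: zero marking, form stays tsangiu.
Attach mood subjunctive -ats → tsangiuats.
Attach polarity affirmative -e → tsangiuatse.
Apply vowel harmony: tsangiuatse → tsangiietse.
Nasal assimilation: no change.

tsangiietse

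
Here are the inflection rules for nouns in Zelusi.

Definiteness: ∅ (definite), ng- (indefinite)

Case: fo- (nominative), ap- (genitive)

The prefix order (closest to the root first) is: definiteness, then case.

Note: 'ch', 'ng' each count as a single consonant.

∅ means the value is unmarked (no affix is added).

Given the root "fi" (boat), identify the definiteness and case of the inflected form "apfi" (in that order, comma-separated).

Segment: ap-fi.
definiteness: ∅ → definite.
case: ap- → genitive.

definite, genitive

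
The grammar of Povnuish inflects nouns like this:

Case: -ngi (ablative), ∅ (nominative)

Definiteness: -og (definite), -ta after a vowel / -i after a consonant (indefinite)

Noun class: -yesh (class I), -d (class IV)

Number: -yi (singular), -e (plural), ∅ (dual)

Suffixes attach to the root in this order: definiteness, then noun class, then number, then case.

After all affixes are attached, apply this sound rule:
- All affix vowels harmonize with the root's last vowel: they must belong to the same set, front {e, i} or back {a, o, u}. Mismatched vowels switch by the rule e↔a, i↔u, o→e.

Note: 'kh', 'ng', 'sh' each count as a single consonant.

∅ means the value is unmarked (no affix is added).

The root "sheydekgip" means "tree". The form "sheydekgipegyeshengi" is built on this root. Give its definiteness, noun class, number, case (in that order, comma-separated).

definite, class I, plural, ablative

Segment: sheydekgip-og-yesh-e-ngi.
definiteness: -og → definite.
noun class: -yesh → class I.
number: -e → plural.
case: -ngi → ablative.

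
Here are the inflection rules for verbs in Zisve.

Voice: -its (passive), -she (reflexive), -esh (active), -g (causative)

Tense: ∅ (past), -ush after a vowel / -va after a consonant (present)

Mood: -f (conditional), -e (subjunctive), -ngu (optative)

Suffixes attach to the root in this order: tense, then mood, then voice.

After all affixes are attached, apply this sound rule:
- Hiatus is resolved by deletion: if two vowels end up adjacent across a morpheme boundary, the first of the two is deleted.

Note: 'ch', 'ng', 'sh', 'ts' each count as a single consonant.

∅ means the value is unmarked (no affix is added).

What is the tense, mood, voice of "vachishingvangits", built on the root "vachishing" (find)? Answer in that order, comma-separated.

present, optative, passive

Segment: vachishing-va-ngu-its.
tense: -ush/va → present.
mood: -ngu → optative.
voice: -its → passive.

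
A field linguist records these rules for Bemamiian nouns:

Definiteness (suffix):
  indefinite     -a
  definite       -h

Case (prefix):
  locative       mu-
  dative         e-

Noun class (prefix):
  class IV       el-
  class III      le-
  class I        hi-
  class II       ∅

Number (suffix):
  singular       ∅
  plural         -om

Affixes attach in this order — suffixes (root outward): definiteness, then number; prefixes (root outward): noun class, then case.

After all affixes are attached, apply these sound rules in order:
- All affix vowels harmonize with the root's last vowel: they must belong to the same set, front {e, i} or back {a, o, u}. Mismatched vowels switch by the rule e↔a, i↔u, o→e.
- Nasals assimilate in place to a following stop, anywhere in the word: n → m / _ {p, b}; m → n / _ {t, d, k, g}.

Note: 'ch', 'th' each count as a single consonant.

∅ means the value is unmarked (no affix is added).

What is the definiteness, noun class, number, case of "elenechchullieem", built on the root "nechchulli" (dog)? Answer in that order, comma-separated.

Segment: e-le-nechchulli-a-om.
definiteness: -a → indefinite.
noun class: le- → class III.
number: -om → plural.
case: e- → dative.

indefinite, class III, plural, dative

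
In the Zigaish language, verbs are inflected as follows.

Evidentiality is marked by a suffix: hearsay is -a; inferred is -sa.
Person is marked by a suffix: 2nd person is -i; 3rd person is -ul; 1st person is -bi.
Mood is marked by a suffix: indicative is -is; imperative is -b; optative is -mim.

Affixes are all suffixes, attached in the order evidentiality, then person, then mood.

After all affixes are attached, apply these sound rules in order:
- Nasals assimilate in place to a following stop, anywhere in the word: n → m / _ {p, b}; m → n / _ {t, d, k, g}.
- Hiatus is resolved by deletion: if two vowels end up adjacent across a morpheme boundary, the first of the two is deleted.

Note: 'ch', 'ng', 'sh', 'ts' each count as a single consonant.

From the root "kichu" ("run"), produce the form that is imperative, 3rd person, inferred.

Attach evidentiality inferred -sa → kichusa.
Attach person 3rd person -ul → kichusaul.
Attach mood imperative -b → kichusaulb.
Nasal assimilation: no change.
Apply vowel deletion: kichusaulb → kichusulb.

kichusulb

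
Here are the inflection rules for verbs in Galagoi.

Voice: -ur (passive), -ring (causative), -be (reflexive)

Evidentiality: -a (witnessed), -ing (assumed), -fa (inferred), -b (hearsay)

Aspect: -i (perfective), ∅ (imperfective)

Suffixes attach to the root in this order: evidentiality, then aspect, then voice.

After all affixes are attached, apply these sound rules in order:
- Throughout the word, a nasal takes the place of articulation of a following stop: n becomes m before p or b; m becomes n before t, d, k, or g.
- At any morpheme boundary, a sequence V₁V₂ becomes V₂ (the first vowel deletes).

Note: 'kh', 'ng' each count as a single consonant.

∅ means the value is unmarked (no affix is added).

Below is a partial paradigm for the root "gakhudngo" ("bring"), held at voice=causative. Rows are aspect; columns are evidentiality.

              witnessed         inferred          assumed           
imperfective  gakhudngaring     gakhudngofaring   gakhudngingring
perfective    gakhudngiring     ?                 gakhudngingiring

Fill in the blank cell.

gakhudngofiring

Attach evidentiality inferred -fa → gakhudngofa.
Attach aspect perfective -i → gakhudngofai.
Attach voice causative -ring → gakhudngofairing.
Nasal assimilation: no change.
Apply vowel deletion: gakhudngofairing → gakhudngofiring.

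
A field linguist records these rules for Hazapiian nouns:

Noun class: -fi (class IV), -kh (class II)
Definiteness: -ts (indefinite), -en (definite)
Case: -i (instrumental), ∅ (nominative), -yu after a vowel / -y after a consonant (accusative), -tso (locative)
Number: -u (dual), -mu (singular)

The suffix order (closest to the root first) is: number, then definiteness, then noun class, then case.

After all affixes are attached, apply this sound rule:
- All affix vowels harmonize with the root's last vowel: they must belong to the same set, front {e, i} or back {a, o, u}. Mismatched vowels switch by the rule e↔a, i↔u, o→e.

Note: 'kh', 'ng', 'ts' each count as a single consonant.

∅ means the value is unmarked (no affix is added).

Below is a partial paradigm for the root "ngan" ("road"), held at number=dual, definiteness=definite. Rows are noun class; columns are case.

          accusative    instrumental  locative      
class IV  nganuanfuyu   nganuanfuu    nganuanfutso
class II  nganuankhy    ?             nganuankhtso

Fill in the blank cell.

nganuankhu

Attach number dual -u → nganu.
Attach definiteness definite -en → nganuen.
Attach noun class class II -kh → nganuenkh.
Attach case instrumental -i → nganuenkhi.
Apply vowel harmony: nganuenkhi → nganuankhu.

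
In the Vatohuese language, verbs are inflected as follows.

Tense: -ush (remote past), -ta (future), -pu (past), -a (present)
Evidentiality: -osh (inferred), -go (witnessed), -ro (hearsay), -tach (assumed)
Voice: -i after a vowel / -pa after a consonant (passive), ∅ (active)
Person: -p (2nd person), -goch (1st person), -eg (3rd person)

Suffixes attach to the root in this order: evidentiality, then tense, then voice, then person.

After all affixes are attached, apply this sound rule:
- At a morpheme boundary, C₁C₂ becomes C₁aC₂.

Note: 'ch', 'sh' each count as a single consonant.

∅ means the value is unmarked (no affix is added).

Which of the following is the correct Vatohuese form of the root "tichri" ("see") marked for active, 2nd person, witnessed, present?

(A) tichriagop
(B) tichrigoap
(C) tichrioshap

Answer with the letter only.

Attach evidentiality witnessed -go → tichrigo.
Attach tense present -a → tichrigoa.
voice = active: zero marking, form stays tichrigoa.
Attach person 2nd person -p → tichrigoap.
Epenthesis: no change.
So the correct form is tichrigoap, option (B).
(A) tichriagop is wrong: it has the affixes in the wrong order.
(C) tichrioshap is wrong: it uses inferred instead of witnessed for evidentiality.

B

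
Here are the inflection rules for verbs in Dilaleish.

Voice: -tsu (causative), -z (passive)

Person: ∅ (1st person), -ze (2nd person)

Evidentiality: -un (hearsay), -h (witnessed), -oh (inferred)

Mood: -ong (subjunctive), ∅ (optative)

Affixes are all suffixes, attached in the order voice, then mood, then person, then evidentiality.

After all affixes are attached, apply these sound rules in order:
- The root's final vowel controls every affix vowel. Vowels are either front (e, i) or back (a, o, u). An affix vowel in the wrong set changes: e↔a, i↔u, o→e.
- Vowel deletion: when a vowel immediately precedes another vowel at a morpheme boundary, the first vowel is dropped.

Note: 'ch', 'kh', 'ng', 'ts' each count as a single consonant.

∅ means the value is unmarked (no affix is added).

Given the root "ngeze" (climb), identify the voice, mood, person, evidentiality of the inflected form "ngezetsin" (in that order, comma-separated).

causative, optative, 1st person, hearsay

Segment: ngeze-tsu-un.
voice: -tsu → causative.
mood: ∅ → optative.
person: ∅ → 1st person.
evidentiality: -un → hearsay.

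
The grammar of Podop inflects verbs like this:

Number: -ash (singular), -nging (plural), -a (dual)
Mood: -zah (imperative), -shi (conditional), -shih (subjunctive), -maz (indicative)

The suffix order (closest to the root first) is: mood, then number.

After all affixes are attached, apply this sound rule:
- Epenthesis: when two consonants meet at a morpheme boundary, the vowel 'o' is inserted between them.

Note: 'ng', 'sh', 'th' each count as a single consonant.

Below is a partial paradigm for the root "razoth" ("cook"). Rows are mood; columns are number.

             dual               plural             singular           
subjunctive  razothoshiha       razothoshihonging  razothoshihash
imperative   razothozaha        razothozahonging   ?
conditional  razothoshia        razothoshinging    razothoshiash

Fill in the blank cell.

razothozahash

Attach mood imperative -zah → razothzah.
Attach number singular -ash → razothzahash.
Apply epenthesis: razothzahash → razothozahash.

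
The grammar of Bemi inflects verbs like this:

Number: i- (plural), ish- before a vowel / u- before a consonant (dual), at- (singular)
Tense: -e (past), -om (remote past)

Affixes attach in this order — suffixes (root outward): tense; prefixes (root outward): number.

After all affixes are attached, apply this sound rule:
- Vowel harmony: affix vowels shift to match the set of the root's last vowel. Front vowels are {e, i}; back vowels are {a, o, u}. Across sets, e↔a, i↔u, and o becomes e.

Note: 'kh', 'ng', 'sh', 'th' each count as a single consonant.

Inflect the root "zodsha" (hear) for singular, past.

atzodshaa

Attach number singular at- → atzodsha.
Attach tense past -e → atzodshae.
Apply vowel harmony: atzodshae → atzodshaa.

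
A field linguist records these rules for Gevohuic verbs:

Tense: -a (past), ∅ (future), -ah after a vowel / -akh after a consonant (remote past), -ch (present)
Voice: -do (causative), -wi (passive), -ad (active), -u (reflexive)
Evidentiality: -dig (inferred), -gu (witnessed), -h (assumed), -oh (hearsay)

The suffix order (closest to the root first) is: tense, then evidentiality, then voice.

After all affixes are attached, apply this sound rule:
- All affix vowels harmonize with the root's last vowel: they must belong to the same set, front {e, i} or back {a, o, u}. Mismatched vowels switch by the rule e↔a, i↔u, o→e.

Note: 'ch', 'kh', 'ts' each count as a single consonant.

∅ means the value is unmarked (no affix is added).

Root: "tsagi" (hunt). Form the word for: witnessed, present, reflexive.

Attach tense present -ch → tsagich.
Attach evidentiality witnessed -gu → tsagichgu.
Attach voice reflexive -u → tsagichguu.
Apply vowel harmony: tsagichguu → tsagichgii.

tsagichgii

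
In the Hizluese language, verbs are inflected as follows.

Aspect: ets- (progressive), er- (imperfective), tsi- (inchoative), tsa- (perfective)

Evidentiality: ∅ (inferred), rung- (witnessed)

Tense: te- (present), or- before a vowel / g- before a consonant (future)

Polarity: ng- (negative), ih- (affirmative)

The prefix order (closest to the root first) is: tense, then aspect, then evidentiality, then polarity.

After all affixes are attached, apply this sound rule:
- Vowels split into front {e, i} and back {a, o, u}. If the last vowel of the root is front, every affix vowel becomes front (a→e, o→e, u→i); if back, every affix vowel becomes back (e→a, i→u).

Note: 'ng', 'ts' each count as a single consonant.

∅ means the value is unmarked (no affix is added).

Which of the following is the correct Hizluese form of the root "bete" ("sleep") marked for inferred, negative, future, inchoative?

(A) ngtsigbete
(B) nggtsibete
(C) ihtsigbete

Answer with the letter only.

Attach tense future g- (before consonant 'b') → gbete.
Attach aspect inchoative tsi- → tsigbete.
evidentiality = inferred: zero marking, form stays tsigbete.
Attach polarity negative ng- → ngtsigbete.
Vowel harmony: no change.
So the correct form is ngtsigbete, option (A).
(C) ihtsigbete is wrong: it uses affirmative instead of negative for polarity.
(B) nggtsibete is wrong: it has the affixes in the wrong order.

A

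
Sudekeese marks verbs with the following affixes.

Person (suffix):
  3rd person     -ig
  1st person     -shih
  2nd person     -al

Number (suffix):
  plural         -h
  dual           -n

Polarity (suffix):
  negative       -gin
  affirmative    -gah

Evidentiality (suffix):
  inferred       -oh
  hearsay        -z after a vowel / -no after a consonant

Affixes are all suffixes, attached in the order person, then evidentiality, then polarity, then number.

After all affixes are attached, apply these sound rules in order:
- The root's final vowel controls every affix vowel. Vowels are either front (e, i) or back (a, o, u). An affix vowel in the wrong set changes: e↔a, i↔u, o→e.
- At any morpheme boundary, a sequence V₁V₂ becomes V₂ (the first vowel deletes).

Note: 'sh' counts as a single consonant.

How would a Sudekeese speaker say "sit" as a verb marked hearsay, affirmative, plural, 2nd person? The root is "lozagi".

Attach person 2nd person -al → lozagial.
Attach evidentiality hearsay -no (after consonant 'l') → lozagialno.
Attach polarity affirmative -gah → lozagialnogah.
Attach number plural -h → lozagialnogahh.
Apply vowel harmony: lozagialnogahh → lozagielnegehh.
Apply vowel deletion: lozagielnegehh → lozagelnegehh.

lozagelnegehh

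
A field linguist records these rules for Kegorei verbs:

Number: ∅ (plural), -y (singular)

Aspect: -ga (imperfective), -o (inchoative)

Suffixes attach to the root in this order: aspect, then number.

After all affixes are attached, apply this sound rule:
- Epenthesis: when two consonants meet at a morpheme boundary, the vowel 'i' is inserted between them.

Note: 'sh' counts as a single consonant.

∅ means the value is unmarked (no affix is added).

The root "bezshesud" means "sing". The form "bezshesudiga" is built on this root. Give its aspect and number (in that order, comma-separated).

imperfective, plural

Segment: bezshesud-ga.
aspect: -ga → imperfective.
number: ∅ → plural.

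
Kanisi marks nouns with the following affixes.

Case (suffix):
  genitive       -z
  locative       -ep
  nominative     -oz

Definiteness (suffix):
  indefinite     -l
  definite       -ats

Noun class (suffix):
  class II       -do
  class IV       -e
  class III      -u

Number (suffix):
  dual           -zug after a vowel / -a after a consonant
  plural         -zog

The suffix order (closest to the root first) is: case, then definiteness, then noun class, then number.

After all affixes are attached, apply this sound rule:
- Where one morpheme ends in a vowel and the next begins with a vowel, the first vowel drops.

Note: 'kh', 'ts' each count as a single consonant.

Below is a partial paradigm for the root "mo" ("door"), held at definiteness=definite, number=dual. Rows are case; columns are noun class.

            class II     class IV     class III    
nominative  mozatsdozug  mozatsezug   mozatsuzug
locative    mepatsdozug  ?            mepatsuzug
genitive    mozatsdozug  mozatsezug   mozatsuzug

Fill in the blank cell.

mepatsezug

Attach case locative -ep → moep.
Attach definiteness definite -ats → moepats.
Attach noun class class IV -e → moepatse.
Attach number dual -zug (after vowel 'e') → moepatsezug.
Apply vowel deletion: moepatsezug → mepatsezug.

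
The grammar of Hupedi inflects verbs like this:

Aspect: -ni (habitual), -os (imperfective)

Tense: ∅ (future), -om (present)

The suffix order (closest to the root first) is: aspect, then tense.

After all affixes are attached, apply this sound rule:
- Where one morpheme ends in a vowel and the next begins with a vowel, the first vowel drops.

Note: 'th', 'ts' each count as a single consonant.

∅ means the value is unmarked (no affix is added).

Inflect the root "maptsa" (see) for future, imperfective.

Attach aspect imperfective -os → maptsaos.
tense = future: zero marking, form stays maptsaos.
Apply vowel deletion: maptsaos → maptsos.

maptsos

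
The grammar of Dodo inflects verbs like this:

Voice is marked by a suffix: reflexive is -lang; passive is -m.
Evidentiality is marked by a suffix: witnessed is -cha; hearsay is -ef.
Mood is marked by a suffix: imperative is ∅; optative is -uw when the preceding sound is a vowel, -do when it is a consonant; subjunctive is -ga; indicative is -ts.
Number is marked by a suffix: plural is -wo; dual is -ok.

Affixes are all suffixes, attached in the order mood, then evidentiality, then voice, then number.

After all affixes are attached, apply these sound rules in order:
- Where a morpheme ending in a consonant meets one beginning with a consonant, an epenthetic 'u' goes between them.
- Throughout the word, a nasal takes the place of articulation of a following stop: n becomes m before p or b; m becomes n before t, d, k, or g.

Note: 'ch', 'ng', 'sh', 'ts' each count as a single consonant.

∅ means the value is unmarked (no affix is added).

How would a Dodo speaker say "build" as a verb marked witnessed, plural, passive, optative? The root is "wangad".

wangadudochamuwo

Attach mood optative -do (after consonant 'd') → wangaddo.
Attach evidentiality witnessed -cha → wangaddocha.
Attach voice passive -m → wangaddocham.
Attach number plural -wo → wangaddochamwo.
Apply epenthesis: wangaddochamwo → wangadudochamuwo.
Nasal assimilation: no change.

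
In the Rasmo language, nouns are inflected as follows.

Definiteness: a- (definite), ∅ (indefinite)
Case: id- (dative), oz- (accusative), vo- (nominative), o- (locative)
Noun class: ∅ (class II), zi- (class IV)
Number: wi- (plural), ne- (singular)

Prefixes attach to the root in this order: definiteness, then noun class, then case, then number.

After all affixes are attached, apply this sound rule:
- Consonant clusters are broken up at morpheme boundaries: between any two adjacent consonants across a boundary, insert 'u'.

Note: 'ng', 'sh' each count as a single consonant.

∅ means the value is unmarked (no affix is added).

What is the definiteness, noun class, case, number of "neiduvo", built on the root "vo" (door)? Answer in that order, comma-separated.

Segment: ne-id-vo.
definiteness: ∅ → indefinite.
noun class: ∅ → class II.
case: id- → dative.
number: ne- → singular.

indefinite, class II, dative, singular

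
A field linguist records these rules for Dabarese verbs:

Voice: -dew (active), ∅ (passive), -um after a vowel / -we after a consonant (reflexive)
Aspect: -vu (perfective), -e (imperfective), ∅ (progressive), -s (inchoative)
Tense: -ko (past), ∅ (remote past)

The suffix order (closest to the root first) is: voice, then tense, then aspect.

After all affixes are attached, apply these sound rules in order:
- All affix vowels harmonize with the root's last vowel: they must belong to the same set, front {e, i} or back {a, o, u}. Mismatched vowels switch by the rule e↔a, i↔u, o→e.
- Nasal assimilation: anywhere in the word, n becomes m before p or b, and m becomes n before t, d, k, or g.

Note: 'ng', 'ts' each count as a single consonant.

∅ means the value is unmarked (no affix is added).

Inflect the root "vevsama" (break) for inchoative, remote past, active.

vevsamadaws

Attach voice active -dew → vevsamadew.
tense = remote past: zero marking, form stays vevsamadew.
Attach aspect inchoative -s → vevsamadews.
Apply vowel harmony: vevsamadews → vevsamadaws.
Nasal assimilation: no change.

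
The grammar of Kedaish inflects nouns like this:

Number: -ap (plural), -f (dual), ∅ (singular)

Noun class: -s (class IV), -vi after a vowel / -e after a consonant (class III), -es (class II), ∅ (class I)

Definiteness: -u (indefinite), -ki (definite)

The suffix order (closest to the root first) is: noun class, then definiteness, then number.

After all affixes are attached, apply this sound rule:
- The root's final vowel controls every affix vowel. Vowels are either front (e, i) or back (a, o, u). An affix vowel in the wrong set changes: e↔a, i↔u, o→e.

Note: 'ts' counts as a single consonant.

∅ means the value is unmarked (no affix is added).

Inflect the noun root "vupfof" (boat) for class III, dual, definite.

vupfofakuf

Attach noun class class III -e (after consonant 'f') → vupfofe.
Attach definiteness definite -ki → vupfofeki.
Attach number dual -f → vupfofekif.
Apply vowel harmony: vupfofekif → vupfofakuf.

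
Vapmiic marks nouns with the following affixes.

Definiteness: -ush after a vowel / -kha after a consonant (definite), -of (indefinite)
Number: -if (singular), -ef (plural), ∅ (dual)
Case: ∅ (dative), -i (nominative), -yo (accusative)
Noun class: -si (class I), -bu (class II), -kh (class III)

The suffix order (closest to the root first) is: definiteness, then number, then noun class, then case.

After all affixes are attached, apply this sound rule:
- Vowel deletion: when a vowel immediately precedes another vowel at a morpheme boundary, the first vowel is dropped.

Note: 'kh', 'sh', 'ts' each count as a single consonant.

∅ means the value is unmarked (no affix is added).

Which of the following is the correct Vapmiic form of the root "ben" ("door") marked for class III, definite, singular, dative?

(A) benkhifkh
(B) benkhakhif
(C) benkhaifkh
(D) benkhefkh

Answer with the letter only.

A

Attach definiteness definite -kha (after consonant 'n') → benkha.
Attach number singular -if → benkhaif.
Attach noun class class III -kh → benkhaifkh.
case = dative: zero marking, form stays benkhaifkh.
Apply vowel deletion: benkhaifkh → benkhifkh.
So the correct form is benkhifkh, option (A).
(C) benkhaifkh is wrong: it fails to apply the sound rule(s).
(B) benkhakhif is wrong: it has the affixes in the wrong order.
(D) benkhefkh is wrong: it uses plural instead of singular for number.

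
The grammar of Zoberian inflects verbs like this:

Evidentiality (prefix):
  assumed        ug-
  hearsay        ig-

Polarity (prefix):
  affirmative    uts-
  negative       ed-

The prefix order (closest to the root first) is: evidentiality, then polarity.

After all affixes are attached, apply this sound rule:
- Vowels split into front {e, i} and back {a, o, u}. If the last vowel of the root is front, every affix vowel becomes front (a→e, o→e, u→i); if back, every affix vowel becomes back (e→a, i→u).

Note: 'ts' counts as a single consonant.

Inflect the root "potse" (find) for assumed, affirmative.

Attach evidentiality assumed ug- → ugpotse.
Attach polarity affirmative uts- → utsugpotse.
Apply vowel harmony: utsugpotse → itsigpotse.

itsigpotse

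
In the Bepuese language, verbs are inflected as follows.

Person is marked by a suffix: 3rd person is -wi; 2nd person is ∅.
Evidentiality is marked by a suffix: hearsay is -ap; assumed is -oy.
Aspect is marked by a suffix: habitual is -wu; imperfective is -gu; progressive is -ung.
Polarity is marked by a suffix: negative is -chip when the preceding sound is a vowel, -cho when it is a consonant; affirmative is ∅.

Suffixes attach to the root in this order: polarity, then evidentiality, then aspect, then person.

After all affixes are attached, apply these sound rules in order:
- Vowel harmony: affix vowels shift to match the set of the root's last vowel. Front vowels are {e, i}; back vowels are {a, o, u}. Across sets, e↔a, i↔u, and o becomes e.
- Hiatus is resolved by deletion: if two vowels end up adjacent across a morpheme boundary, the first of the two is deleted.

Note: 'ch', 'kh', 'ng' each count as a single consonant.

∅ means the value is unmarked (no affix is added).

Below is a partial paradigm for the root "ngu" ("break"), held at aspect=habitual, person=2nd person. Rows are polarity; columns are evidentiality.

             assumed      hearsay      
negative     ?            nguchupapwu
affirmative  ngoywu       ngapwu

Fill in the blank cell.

nguchupoywu

Attach polarity negative -chip (after vowel 'u') → nguchip.
Attach evidentiality assumed -oy → nguchipoy.
Attach aspect habitual -wu → nguchipoywu.
person = 2nd person: zero marking, form stays nguchipoywu.
Apply vowel harmony: nguchipoywu → nguchupoywu.
Vowel deletion: no change.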